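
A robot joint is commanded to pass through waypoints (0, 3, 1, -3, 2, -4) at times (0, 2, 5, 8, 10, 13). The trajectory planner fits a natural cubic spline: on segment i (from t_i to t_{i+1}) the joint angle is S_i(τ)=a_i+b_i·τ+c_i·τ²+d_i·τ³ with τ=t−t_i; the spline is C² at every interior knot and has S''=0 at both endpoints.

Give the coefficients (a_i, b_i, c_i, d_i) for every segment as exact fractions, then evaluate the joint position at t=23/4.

Δ: Δ0=3/2, Δ1=-2/3, Δ2=-4/3, Δ3=5/2, Δ4=-2
row 1: diag=10, rhs=-13; c'=3/10, d'=-13/10
row 2: denom=12−3·3/10=111/10; d'=(-4−3·-13/10)/(111/10)=-1/111
row 3: denom=10−3·10/37=340/37; d'=(23−3·-1/111)/(340/37)=213/85
row 4: denom=10−2·37/170=813/85; d'=(-27−2·213/85)/(813/85)=-907/271
back: M4=-907/271
back: M3=213/85−37/170·-907/271=1753/542
back: M2=-1/111−10/37·1753/542=-718/813
back: M1=-13/10−3/10·-718/813=-561/542
M: M0=0, M1=-561/542, M2=-718/813, M3=1753/542, M4=-907/271, M5=0
seg 0: a=0, c=M0/2=0, d=(M1−M0)/(6·2)=-187/2168, b=Δ0−h0·(2M0+M1)/6=500/271
seg 1: a=3, c=M1/2=-561/1084, d=(M2−M1)/(6·3)=247/29268, b=Δ1−h1·(2M1+M2)/6=439/542
seg 2: a=1, c=M2/2=-359/813, d=(M3−M2)/(6·3)=6695/29268, b=Δ2−h2·(2M2+M3)/6=-2241/1084
seg 3: a=-3, c=M3/2=1753/1084, d=(M4−M3)/(6·2)=-1189/2168, b=Δ3−h3·(2M3+M4)/6=791/542
seg 4: a=2, c=M4/2=-907/542, d=(M5−M4)/(6·3)=907/4878, b=Δ4−h4·(2M4+M5)/6=365/271
t_q=23/4 → seg 2, τ=3/4; S=1+-2241/1084·τ+-359/813·τ²+6695/29268·τ³=-48729/69376

  seg 0: a=0 b=500/271 c=0 d=-187/2168
  seg 1: a=3 b=439/542 c=-561/1084 d=247/29268
  seg 2: a=1 b=-2241/1084 c=-359/813 d=6695/29268
  seg 3: a=-3 b=791/542 c=1753/1084 d=-1189/2168
  seg 4: a=2 b=365/271 c=-907/542 d=907/4878
S(23/4) = -48729/69376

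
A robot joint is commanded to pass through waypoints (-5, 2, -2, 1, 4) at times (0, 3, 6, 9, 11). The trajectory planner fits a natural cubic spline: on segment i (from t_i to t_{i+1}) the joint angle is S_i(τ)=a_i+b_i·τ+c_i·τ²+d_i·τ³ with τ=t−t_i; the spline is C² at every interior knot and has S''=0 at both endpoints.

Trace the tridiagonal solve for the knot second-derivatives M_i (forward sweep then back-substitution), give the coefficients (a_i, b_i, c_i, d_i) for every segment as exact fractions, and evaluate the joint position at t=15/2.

  seg 0: a=-5 b=959/276 c=0 d=-35/276
  seg 1: a=2 b=7/138 c=-105/92 d=563/2484
  seg 2: a=-2 b=-187/276 c=62/69 d=-281/2484
  seg 3: a=1 b=229/138 c=-11/92 d=11/552
S(15/2) = -1013/736

Δ: Δ0=7/3, Δ1=-4/3, Δ2=1, Δ3=3/2
row 1: diag=12, rhs=-22; c'=1/4, d'=-11/6
row 2: denom=12−3·1/4=45/4; d'=(14−3·-11/6)/(45/4)=26/15
row 3: denom=10−3·4/15=46/5; d'=(3−3·26/15)/(46/5)=-11/46
back: M3=-11/46
back: M2=26/15−4/15·-11/46=124/69
back: M1=-11/6−1/4·124/69=-105/46
M: M0=0, M1=-105/46, M2=124/69, M3=-11/46, M4=0
seg 0: a=-5, c=M0/2=0, d=(M1−M0)/(6·3)=-35/276, b=Δ0−h0·(2M0+M1)/6=959/276
seg 1: a=2, c=M1/2=-105/92, d=(M2−M1)/(6·3)=563/2484, b=Δ1−h1·(2M1+M2)/6=7/138
seg 2: a=-2, c=M2/2=62/69, d=(M3−M2)/(6·3)=-281/2484, b=Δ2−h2·(2M2+M3)/6=-187/276
seg 3: a=1, c=M3/2=-11/92, d=(M4−M3)/(6·2)=11/552, b=Δ3−h3·(2M3+M4)/6=229/138
t_q=15/2 → seg 2, τ=3/2; S=-2+-187/276·τ+62/69·τ²+-281/2484·τ³=-1013/736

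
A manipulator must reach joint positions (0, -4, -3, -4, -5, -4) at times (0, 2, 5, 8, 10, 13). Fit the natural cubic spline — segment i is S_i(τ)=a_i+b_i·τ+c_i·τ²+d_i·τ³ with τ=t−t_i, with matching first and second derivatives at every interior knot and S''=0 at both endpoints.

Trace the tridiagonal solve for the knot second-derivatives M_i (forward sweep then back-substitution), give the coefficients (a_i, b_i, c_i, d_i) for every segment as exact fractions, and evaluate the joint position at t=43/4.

  seg 0: a=0 b=-2066/813 c=0 d=110/813
  seg 1: a=-4 b=-746/813 c=220/271 d=-107/813
  seg 2: a=-3 b=325/813 c=-101/271 d=313/7317
  seg 3: a=-4 b=-554/813 c=10/813 d=85/2168
  seg 4: a=-5 b=-263/1626 c=805/3252 d=-805/29268
S(43/4) = -346441/69376

Δ: Δ0=-2, Δ1=1/3, Δ2=-1/3, Δ3=-1/2, Δ4=1/3
row 1: diag=10, rhs=14; c'=3/10, d'=7/5
row 2: denom=12−3·3/10=111/10; d'=(-4−3·7/5)/(111/10)=-82/111
row 3: denom=10−3·10/37=340/37; d'=(-1−3·-82/111)/(340/37)=9/68
row 4: denom=10−2·37/170=813/85; d'=(5−2·9/68)/(813/85)=805/1626
back: M4=805/1626
back: M3=9/68−37/170·805/1626=20/813
back: M2=-82/111−10/37·20/813=-202/271
back: M1=7/5−3/10·-202/271=440/271
M: M0=0, M1=440/271, M2=-202/271, M3=20/813, M4=805/1626, M5=0
seg 0: a=0, c=M0/2=0, d=(M1−M0)/(6·2)=110/813, b=Δ0−h0·(2M0+M1)/6=-2066/813
seg 1: a=-4, c=M1/2=220/271, d=(M2−M1)/(6·3)=-107/813, b=Δ1−h1·(2M1+M2)/6=-746/813
seg 2: a=-3, c=M2/2=-101/271, d=(M3−M2)/(6·3)=313/7317, b=Δ2−h2·(2M2+M3)/6=325/813
seg 3: a=-4, c=M3/2=10/813, d=(M4−M3)/(6·2)=85/2168, b=Δ3−h3·(2M3+M4)/6=-554/813
seg 4: a=-5, c=M4/2=805/3252, d=(M5−M4)/(6·3)=-805/29268, b=Δ4−h4·(2M4+M5)/6=-263/1626
t_q=43/4 → seg 4, τ=3/4; S=-5+-263/1626·τ+805/3252·τ²+-805/29268·τ³=-346441/69376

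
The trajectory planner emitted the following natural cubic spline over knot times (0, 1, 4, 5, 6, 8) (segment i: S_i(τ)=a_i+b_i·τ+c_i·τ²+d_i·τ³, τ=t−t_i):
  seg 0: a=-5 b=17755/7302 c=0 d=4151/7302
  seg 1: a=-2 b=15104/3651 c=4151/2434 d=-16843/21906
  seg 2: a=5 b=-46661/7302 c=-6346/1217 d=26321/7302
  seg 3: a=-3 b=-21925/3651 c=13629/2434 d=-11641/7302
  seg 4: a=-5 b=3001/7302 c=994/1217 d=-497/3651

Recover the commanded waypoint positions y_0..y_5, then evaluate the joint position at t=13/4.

y_0=-5 y_1=-2 y_2=5 y_3=-3 y_4=-5 y_5=-2
S(13/4) = 1119073/155776

y_0 = S_0(0) = a_0 = -5
y_1 = S_1(0) = a_1 = -2
y_2 = S_2(0) = a_2 = 5
y_3 = S_3(0) = a_3 = -3
y_4 = S_4(0) = a_4 = -5
y_5 = S_4(2) = -2
t_q=13/4 is in segment 1 (τ=9/4); S_1(τ)=1119073/155776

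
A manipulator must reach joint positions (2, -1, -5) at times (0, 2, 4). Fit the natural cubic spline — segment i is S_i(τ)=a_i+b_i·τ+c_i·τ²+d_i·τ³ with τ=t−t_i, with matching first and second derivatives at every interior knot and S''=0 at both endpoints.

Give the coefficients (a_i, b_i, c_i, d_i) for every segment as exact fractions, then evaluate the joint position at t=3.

  seg 0: a=2 b=-11/8 c=0 d=-1/32
  seg 1: a=-1 b=-7/4 c=-3/16 d=1/32
S(3) = -93/32

Δ: Δ0=-3/2, Δ1=-2
row 1: diag=8, rhs=-3; c'=1/4, d'=-3/8
back: M1=-3/8
M: M0=0, M1=-3/8, M2=0
seg 0: a=2, c=M0/2=0, d=(M1−M0)/(6·2)=-1/32, b=Δ0−h0·(2M0+M1)/6=-11/8
seg 1: a=-1, c=M1/2=-3/16, d=(M2−M1)/(6·2)=1/32, b=Δ1−h1·(2M1+M2)/6=-7/4
t_q=3 → seg 1, τ=1; S=-1+-7/4·τ+-3/16·τ²+1/32·τ³=-93/32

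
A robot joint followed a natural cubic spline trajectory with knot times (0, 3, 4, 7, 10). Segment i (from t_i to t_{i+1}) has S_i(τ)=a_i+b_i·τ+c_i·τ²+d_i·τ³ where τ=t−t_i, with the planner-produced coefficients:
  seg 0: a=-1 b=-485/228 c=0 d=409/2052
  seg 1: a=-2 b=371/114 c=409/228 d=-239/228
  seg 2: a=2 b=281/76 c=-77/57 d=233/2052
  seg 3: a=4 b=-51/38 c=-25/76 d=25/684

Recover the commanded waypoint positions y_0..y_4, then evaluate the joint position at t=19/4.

y_0 = S_0(0) = a_0 = -1
y_1 = S_1(0) = a_1 = -2
y_2 = S_2(0) = a_2 = 2
y_3 = S_3(0) = a_3 = 4
y_4 = S_3(3) = -2
t_q=19/4 is in segment 2 (τ=3/4); S_2(τ)=19753/4864

y_0=-1 y_1=-2 y_2=2 y_3=4 y_4=-2
S(19/4) = 19753/4864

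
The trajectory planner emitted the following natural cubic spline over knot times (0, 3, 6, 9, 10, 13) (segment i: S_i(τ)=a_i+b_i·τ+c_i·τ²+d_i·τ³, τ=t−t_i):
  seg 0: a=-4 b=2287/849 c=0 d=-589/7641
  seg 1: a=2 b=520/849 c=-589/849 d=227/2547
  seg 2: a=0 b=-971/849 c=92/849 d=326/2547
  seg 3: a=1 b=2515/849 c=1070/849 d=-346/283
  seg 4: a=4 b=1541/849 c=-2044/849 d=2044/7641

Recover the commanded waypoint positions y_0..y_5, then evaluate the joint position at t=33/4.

y_0=-4 y_1=2 y_2=0 y_3=1 y_4=4 y_5=-5
S(33/4) = -5133/9056

y_0 = S_0(0) = a_0 = -4
y_1 = S_1(0) = a_1 = 2
y_2 = S_2(0) = a_2 = 0
y_3 = S_3(0) = a_3 = 1
y_4 = S_4(0) = a_4 = 4
y_5 = S_4(3) = -5
t_q=33/4 is in segment 2 (τ=9/4); S_2(τ)=-5133/9056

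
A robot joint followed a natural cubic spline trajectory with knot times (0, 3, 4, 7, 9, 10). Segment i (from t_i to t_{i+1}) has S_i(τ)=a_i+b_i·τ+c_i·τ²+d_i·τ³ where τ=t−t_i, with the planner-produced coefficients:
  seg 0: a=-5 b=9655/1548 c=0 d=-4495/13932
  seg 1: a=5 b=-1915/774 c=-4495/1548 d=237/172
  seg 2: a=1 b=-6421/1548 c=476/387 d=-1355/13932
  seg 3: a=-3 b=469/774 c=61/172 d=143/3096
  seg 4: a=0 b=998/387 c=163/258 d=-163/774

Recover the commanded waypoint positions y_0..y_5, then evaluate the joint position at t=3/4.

y_0 = S_0(0) = a_0 = -5
y_1 = S_1(0) = a_1 = 5
y_2 = S_2(0) = a_2 = 1
y_3 = S_3(0) = a_3 = -3
y_4 = S_4(0) = a_4 = 0
y_5 = S_4(1) = 3
t_q=3/4 is in segment 0 (τ=3/4); S_0(τ)=-5045/11008

y_0=-5 y_1=5 y_2=1 y_3=-3 y_4=0 y_5=3
S(3/4) = -5045/11008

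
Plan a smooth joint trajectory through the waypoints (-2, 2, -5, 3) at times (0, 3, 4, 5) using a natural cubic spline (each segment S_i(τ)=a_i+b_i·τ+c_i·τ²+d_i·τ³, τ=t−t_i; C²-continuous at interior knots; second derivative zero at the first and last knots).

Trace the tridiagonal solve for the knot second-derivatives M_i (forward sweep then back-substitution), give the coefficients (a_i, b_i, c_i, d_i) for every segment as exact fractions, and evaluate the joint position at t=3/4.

  seg 0: a=-2 b=559/93 c=0 d=-145/279
  seg 1: a=2 b=-746/93 c=-145/31 d=530/93
  seg 2: a=-5 b=-26/93 c=385/31 d=-385/93
S(3/4) = 4541/1984

Δ: Δ0=4/3, Δ1=-7, Δ2=8
row 1: diag=8, rhs=-50; c'=1/8, d'=-25/4
row 2: denom=4−1·1/8=31/8; d'=(90−1·-25/4)/(31/8)=770/31
back: M2=770/31
back: M1=-25/4−1/8·770/31=-290/31
M: M0=0, M1=-290/31, M2=770/31, M3=0
seg 0: a=-2, c=M0/2=0, d=(M1−M0)/(6·3)=-145/279, b=Δ0−h0·(2M0+M1)/6=559/93
seg 1: a=2, c=M1/2=-145/31, d=(M2−M1)/(6·1)=530/93, b=Δ1−h1·(2M1+M2)/6=-746/93
seg 2: a=-5, c=M2/2=385/31, d=(M3−M2)/(6·1)=-385/93, b=Δ2−h2·(2M2+M3)/6=-26/93
t_q=3/4 → seg 0, τ=3/4; S=-2+559/93·τ+0·τ²+-145/279·τ³=4541/1984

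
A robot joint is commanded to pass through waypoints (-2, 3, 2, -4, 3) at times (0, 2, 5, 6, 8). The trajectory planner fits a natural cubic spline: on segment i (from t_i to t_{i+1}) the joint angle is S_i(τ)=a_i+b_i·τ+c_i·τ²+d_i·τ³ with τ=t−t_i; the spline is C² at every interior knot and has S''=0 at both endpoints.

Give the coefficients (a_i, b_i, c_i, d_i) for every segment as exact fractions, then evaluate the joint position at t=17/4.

Δ: Δ0=5/2, Δ1=-1/3, Δ2=-6, Δ3=7/2
row 1: diag=10, rhs=-17; c'=3/10, d'=-17/10
row 2: denom=8−3·3/10=71/10; d'=(-34−3·-17/10)/(71/10)=-289/71
row 3: denom=6−1·10/71=416/71; d'=(57−1·-289/71)/(416/71)=271/26
back: M3=271/26
back: M2=-289/71−10/71·271/26=-72/13
back: M1=-17/10−3/10·-72/13=-1/26
M: M0=0, M1=-1/26, M2=-72/13, M3=271/26, M4=0
seg 0: a=-2, c=M0/2=0, d=(M1−M0)/(6·2)=-1/312, b=Δ0−h0·(2M0+M1)/6=98/39
seg 1: a=3, c=M1/2=-1/52, d=(M2−M1)/(6·3)=-11/36, b=Δ1−h1·(2M1+M2)/6=193/78
seg 2: a=2, c=M2/2=-36/13, d=(M3−M2)/(6·1)=415/156, b=Δ2−h2·(2M2+M3)/6=-919/156
seg 3: a=-4, c=M3/2=271/52, d=(M4−M3)/(6·2)=-271/312, b=Δ3−h3·(2M3+M4)/6=-269/78
t_q=17/4 → seg 1, τ=9/4; S=3+193/78·τ+-1/52·τ²+-11/36·τ³=16605/3328

  seg 0: a=-2 b=98/39 c=0 d=-1/312
  seg 1: a=3 b=193/78 c=-1/52 d=-11/36
  seg 2: a=2 b=-919/156 c=-36/13 d=415/156
  seg 3: a=-4 b=-269/78 c=271/52 d=-271/312
S(17/4) = 16605/3328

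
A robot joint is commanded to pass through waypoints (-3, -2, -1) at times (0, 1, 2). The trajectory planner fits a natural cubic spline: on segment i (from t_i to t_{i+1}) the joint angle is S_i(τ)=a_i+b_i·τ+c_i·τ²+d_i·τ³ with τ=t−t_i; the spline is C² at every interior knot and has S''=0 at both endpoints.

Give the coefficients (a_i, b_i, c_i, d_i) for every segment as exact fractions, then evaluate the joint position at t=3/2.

Δ: Δ0=1, Δ1=1
row 1: diag=4, rhs=0; c'=1/4, d'=0
back: M1=0
M: M0=0, M1=0, M2=0
seg 0: a=-3, c=M0/2=0, d=(M1−M0)/(6·1)=0, b=Δ0−h0·(2M0+M1)/6=1
seg 1: a=-2, c=M1/2=0, d=(M2−M1)/(6·1)=0, b=Δ1−h1·(2M1+M2)/6=1
t_q=3/2 → seg 1, τ=1/2; S=-2+1·τ+0·τ²+0·τ³=-3/2

  seg 0: a=-3 b=1 c=0 d=0
  seg 1: a=-2 b=1 c=0 d=0
S(3/2) = -3/2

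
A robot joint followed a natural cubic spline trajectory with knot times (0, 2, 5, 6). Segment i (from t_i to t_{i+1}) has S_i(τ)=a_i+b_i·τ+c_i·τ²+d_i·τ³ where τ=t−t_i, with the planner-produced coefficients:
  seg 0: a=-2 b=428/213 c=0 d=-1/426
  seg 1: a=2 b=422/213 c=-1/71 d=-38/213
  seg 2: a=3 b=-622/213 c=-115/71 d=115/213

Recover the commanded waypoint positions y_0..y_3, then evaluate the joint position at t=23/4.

y_0=-2 y_1=2 y_2=3 y_3=-1
S(23/4) = 575/4544

y_0 = S_0(0) = a_0 = -2
y_1 = S_1(0) = a_1 = 2
y_2 = S_2(0) = a_2 = 3
y_3 = S_2(1) = -1
t_q=23/4 is in segment 2 (τ=3/4); S_2(τ)=575/4544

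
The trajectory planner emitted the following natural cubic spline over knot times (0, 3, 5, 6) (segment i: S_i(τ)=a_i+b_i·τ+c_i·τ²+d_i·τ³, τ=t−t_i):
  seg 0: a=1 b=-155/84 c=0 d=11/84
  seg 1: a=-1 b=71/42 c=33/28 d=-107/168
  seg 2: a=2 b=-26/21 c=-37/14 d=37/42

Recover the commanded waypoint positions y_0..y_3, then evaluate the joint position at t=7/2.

y_0 = S_0(0) = a_0 = 1
y_1 = S_1(0) = a_1 = -1
y_2 = S_2(0) = a_2 = 2
y_3 = S_2(1) = -1
t_q=7/2 is in segment 1 (τ=1/2); S_1(τ)=27/448

y_0=1 y_1=-1 y_2=2 y_3=-1
S(7/2) = 27/448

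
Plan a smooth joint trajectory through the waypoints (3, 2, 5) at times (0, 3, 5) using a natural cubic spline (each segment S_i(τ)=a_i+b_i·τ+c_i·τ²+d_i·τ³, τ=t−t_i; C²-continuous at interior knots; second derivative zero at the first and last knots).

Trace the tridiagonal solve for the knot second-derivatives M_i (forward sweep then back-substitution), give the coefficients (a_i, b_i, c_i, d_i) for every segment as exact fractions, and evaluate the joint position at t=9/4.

Δ: Δ0=-1/3, Δ1=3/2
row 1: diag=10, rhs=11; c'=1/5, d'=11/10
back: M1=11/10
M: M0=0, M1=11/10, M2=0
seg 0: a=3, c=M0/2=0, d=(M1−M0)/(6·3)=11/180, b=Δ0−h0·(2M0+M1)/6=-53/60
seg 1: a=2, c=M1/2=11/20, d=(M2−M1)/(6·2)=-11/120, b=Δ1−h1·(2M1+M2)/6=23/30
t_q=9/4 → seg 0, τ=9/4; S=3+-53/60·τ+0·τ²+11/180·τ³=2187/1280

  seg 0: a=3 b=-53/60 c=0 d=11/180
  seg 1: a=2 b=23/30 c=11/20 d=-11/120
S(9/4) = 2187/1280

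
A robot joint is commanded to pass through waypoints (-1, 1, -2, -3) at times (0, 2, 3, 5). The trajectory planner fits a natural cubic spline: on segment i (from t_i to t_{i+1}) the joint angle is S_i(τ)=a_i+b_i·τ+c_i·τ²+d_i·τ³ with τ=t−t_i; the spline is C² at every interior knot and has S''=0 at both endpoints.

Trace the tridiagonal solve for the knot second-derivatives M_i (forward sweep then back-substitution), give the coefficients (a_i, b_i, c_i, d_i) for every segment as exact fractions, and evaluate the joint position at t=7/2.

  seg 0: a=-1 b=88/35 c=0 d=-53/140
  seg 1: a=1 b=-71/35 c=-159/70 d=13/10
  seg 2: a=-2 b=-187/70 c=57/35 d=-19/70
S(7/2) = -237/80

Δ: Δ0=1, Δ1=-3, Δ2=-1/2
row 1: diag=6, rhs=-24; c'=1/6, d'=-4
row 2: denom=6−1·1/6=35/6; d'=(15−1·-4)/(35/6)=114/35
back: M2=114/35
back: M1=-4−1/6·114/35=-159/35
M: M0=0, M1=-159/35, M2=114/35, M3=0
seg 0: a=-1, c=M0/2=0, d=(M1−M0)/(6·2)=-53/140, b=Δ0−h0·(2M0+M1)/6=88/35
seg 1: a=1, c=M1/2=-159/70, d=(M2−M1)/(6·1)=13/10, b=Δ1−h1·(2M1+M2)/6=-71/35
seg 2: a=-2, c=M2/2=57/35, d=(M3−M2)/(6·2)=-19/70, b=Δ2−h2·(2M2+M3)/6=-187/70
t_q=7/2 → seg 2, τ=1/2; S=-2+-187/70·τ+57/35·τ²+-19/70·τ³=-237/80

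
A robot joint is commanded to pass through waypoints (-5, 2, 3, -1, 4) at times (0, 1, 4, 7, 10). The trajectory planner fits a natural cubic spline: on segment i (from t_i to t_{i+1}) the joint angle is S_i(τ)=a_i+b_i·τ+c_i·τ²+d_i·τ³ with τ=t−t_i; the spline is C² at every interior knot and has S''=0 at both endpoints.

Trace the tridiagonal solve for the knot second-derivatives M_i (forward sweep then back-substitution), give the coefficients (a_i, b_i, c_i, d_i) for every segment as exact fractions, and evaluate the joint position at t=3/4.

  seg 0: a=-5 b=2539/324 c=0 d=-271/324
  seg 1: a=2 b=863/162 c=-271/108 d=821/2916
  seg 2: a=3 b=-689/324 c=2/81 d=233/2916
  seg 3: a=-1 b=29/162 c=241/324 d=-241/2916
S(3/4) = 3625/6912

Δ: Δ0=7, Δ1=1/3, Δ2=-4/3, Δ3=5/3
row 1: diag=8, rhs=-40; c'=3/8, d'=-5
row 2: denom=12−3·3/8=87/8; d'=(-10−3·-5)/(87/8)=40/87
row 3: denom=12−3·8/29=324/29; d'=(18−3·40/87)/(324/29)=241/162
back: M3=241/162
back: M2=40/87−8/29·241/162=4/81
back: M1=-5−3/8·4/81=-271/54
M: M0=0, M1=-271/54, M2=4/81, M3=241/162, M4=0
seg 0: a=-5, c=M0/2=0, d=(M1−M0)/(6·1)=-271/324, b=Δ0−h0·(2M0+M1)/6=2539/324
seg 1: a=2, c=M1/2=-271/108, d=(M2−M1)/(6·3)=821/2916, b=Δ1−h1·(2M1+M2)/6=863/162
seg 2: a=3, c=M2/2=2/81, d=(M3−M2)/(6·3)=233/2916, b=Δ2−h2·(2M2+M3)/6=-689/324
seg 3: a=-1, c=M3/2=241/324, d=(M4−M3)/(6·3)=-241/2916, b=Δ3−h3·(2M3+M4)/6=29/162
t_q=3/4 → seg 0, τ=3/4; S=-5+2539/324·τ+0·τ²+-271/324·τ³=3625/6912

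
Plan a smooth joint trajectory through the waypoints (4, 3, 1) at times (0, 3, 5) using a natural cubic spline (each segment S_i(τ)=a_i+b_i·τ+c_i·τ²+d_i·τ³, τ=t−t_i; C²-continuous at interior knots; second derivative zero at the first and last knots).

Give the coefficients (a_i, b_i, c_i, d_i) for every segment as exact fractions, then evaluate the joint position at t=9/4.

  seg 0: a=4 b=-2/15 c=0 d=-1/45
  seg 1: a=3 b=-11/15 c=-1/5 d=1/30
S(9/4) = 1103/320

Δ: Δ0=-1/3, Δ1=-1
row 1: diag=10, rhs=-4; c'=1/5, d'=-2/5
back: M1=-2/5
M: M0=0, M1=-2/5, M2=0
seg 0: a=4, c=M0/2=0, d=(M1−M0)/(6·3)=-1/45, b=Δ0−h0·(2M0+M1)/6=-2/15
seg 1: a=3, c=M1/2=-1/5, d=(M2−M1)/(6·2)=1/30, b=Δ1−h1·(2M1+M2)/6=-11/15
t_q=9/4 → seg 0, τ=9/4; S=4+-2/15·τ+0·τ²+-1/45·τ³=1103/320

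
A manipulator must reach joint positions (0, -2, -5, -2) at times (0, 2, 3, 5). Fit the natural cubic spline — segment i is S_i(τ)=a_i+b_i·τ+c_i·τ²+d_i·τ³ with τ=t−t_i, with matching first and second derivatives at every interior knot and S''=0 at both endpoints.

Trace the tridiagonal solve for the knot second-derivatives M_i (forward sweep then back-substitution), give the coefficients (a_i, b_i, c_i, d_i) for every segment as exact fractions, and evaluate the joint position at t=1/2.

Δ: Δ0=-1, Δ1=-3, Δ2=3/2
row 1: diag=6, rhs=-12; c'=1/6, d'=-2
row 2: denom=6−1·1/6=35/6; d'=(27−1·-2)/(35/6)=174/35
back: M2=174/35
back: M1=-2−1/6·174/35=-99/35
M: M0=0, M1=-99/35, M2=174/35, M3=0
seg 0: a=0, c=M0/2=0, d=(M1−M0)/(6·2)=-33/140, b=Δ0−h0·(2M0+M1)/6=-2/35
seg 1: a=-2, c=M1/2=-99/70, d=(M2−M1)/(6·1)=13/10, b=Δ1−h1·(2M1+M2)/6=-101/35
seg 2: a=-5, c=M2/2=87/35, d=(M3−M2)/(6·2)=-29/70, b=Δ2−h2·(2M2+M3)/6=-127/70
t_q=1/2 → seg 0, τ=1/2; S=0+-2/35·τ+0·τ²+-33/140·τ³=-13/224

  seg 0: a=0 b=-2/35 c=0 d=-33/140
  seg 1: a=-2 b=-101/35 c=-99/70 d=13/10
  seg 2: a=-5 b=-127/70 c=87/35 d=-29/70
S(1/2) = -13/224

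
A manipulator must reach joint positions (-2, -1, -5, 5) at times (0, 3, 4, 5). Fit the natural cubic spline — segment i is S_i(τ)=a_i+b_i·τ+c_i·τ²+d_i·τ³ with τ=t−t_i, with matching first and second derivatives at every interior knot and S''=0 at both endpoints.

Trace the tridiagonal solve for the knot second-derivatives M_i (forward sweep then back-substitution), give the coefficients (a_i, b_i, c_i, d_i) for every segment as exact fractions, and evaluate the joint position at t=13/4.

  seg 0: a=-2 b=313/93 c=0 d=-94/279
  seg 1: a=-1 b=-533/93 c=-94/31 d=443/93
  seg 2: a=-5 b=232/93 c=349/31 d=-349/93
S(13/4) = -5055/1984

Δ: Δ0=1/3, Δ1=-4, Δ2=10
row 1: diag=8, rhs=-26; c'=1/8, d'=-13/4
row 2: denom=4−1·1/8=31/8; d'=(84−1·-13/4)/(31/8)=698/31
back: M2=698/31
back: M1=-13/4−1/8·698/31=-188/31
M: M0=0, M1=-188/31, M2=698/31, M3=0
seg 0: a=-2, c=M0/2=0, d=(M1−M0)/(6·3)=-94/279, b=Δ0−h0·(2M0+M1)/6=313/93
seg 1: a=-1, c=M1/2=-94/31, d=(M2−M1)/(6·1)=443/93, b=Δ1−h1·(2M1+M2)/6=-533/93
seg 2: a=-5, c=M2/2=349/31, d=(M3−M2)/(6·1)=-349/93, b=Δ2−h2·(2M2+M3)/6=232/93
t_q=13/4 → seg 1, τ=1/4; S=-1+-533/93·τ+-94/31·τ²+443/93·τ³=-5055/1984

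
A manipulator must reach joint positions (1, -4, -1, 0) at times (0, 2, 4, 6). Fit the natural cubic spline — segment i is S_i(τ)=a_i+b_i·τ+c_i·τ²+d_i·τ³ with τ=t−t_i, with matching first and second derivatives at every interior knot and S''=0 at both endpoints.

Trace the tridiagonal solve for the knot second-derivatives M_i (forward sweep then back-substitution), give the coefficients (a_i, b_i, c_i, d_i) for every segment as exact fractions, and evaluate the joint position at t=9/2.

  seg 0: a=1 b=-109/30 c=0 d=17/60
  seg 1: a=-4 b=-7/30 c=17/10 d=-5/12
  seg 2: a=-1 b=47/30 c=-4/5 d=2/15
S(9/2) = -2/5

Δ: Δ0=-5/2, Δ1=3/2, Δ2=1/2
row 1: diag=8, rhs=24; c'=1/4, d'=3
row 2: denom=8−2·1/4=15/2; d'=(-6−2·3)/(15/2)=-8/5
back: M2=-8/5
back: M1=3−1/4·-8/5=17/5
M: M0=0, M1=17/5, M2=-8/5, M3=0
seg 0: a=1, c=M0/2=0, d=(M1−M0)/(6·2)=17/60, b=Δ0−h0·(2M0+M1)/6=-109/30
seg 1: a=-4, c=M1/2=17/10, d=(M2−M1)/(6·2)=-5/12, b=Δ1−h1·(2M1+M2)/6=-7/30
seg 2: a=-1, c=M2/2=-4/5, d=(M3−M2)/(6·2)=2/15, b=Δ2−h2·(2M2+M3)/6=47/30
t_q=9/2 → seg 2, τ=1/2; S=-1+47/30·τ+-4/5·τ²+2/15·τ³=-2/5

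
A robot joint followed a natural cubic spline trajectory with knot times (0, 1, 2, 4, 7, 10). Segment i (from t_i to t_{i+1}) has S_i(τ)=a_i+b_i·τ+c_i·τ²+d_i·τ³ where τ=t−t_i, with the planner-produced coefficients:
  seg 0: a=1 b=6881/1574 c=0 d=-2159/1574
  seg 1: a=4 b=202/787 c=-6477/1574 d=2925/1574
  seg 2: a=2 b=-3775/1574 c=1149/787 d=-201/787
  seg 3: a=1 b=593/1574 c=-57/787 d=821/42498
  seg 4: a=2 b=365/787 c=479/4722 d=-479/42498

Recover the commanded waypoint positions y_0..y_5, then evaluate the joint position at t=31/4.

y_0=1 y_1=4 y_2=2 y_3=1 y_4=2 y_5=4
S(31/4) = 241781/100736

y_0 = S_0(0) = a_0 = 1
y_1 = S_1(0) = a_1 = 4
y_2 = S_2(0) = a_2 = 2
y_3 = S_3(0) = a_3 = 1
y_4 = S_4(0) = a_4 = 2
y_5 = S_4(3) = 4
t_q=31/4 is in segment 4 (τ=3/4); S_4(τ)=241781/100736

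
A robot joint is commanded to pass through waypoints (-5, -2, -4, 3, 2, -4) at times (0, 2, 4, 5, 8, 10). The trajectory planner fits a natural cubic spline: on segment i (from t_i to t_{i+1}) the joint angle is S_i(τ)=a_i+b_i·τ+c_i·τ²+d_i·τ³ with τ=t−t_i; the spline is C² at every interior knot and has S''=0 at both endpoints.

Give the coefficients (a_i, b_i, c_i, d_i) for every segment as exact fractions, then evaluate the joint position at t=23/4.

Δ: Δ0=3/2, Δ1=-1, Δ2=7, Δ3=-1/3, Δ4=-3
row 1: diag=8, rhs=-15; c'=1/4, d'=-15/8
row 2: denom=6−2·1/4=11/2; d'=(48−2·-15/8)/(11/2)=207/22
row 3: denom=8−1·2/11=86/11; d'=(-44−1·207/22)/(86/11)=-1175/172
row 4: denom=10−3·33/86=761/86; d'=(-16−3·-1175/172)/(761/86)=773/1522
back: M4=773/1522
back: M3=-1175/172−33/86·773/1522=-5347/761
back: M2=207/22−2/11·-5347/761=16265/1522
back: M1=-15/8−1/4·16265/1522=-3460/761
M: M0=0, M1=-3460/761, M2=16265/1522, M3=-5347/761, M4=773/1522, M5=0
seg 0: a=-5, c=M0/2=0, d=(M1−M0)/(6·2)=-865/2283, b=Δ0−h0·(2M0+M1)/6=13769/4566
seg 1: a=-2, c=M1/2=-1730/761, d=(M2−M1)/(6·2)=23185/18264, b=Δ1−h1·(2M1+M2)/6=-6991/4566
seg 2: a=-4, c=M2/2=16265/3044, d=(M3−M2)/(6·1)=-26959/9132, b=Δ2−h2·(2M2+M3)/6=10522/2283
seg 3: a=3, c=M3/2=-5347/1522, d=(M4−M3)/(6·3)=11467/27396, b=Δ3−h3·(2M3+M4)/6=58801/9132
seg 4: a=2, c=M4/2=773/3044, d=(M5−M4)/(6·2)=-773/18264, b=Δ4−h4·(2M4+M5)/6=-7622/2283
t_q=23/4 → seg 3, τ=3/4; S=3+58801/9132·τ+-5347/1522·τ²+11467/27396·τ³=1174681/194816

  seg 0: a=-5 b=13769/4566 c=0 d=-865/2283
  seg 1: a=-2 b=-6991/4566 c=-1730/761 d=23185/18264
  seg 2: a=-4 b=10522/2283 c=16265/3044 d=-26959/9132
  seg 3: a=3 b=58801/9132 c=-5347/1522 d=11467/27396
  seg 4: a=2 b=-7622/2283 c=773/3044 d=-773/18264
S(23/4) = 1174681/194816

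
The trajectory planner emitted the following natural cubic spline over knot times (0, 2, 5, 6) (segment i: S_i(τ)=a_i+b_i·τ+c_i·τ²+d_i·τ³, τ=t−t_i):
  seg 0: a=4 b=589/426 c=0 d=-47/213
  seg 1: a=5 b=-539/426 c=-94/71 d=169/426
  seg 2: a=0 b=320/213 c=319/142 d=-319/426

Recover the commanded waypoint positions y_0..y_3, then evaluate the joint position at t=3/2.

y_0=4 y_1=5 y_2=0 y_3=3
S(3/2) = 3027/568

y_0 = S_0(0) = a_0 = 4
y_1 = S_1(0) = a_1 = 5
y_2 = S_2(0) = a_2 = 0
y_3 = S_2(1) = 3
t_q=3/2 is in segment 0 (τ=3/2); S_0(τ)=3027/568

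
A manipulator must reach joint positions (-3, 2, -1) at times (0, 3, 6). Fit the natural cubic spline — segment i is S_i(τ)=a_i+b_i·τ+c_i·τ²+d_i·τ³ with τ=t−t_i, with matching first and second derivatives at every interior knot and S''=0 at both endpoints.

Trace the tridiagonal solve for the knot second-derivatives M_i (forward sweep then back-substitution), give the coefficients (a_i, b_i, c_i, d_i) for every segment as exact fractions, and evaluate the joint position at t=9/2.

  seg 0: a=-3 b=7/3 c=0 d=-2/27
  seg 1: a=2 b=1/3 c=-2/3 d=2/27
S(9/2) = 5/4

Δ: Δ0=5/3, Δ1=-1
row 1: diag=12, rhs=-16; c'=1/4, d'=-4/3
back: M1=-4/3
M: M0=0, M1=-4/3, M2=0
seg 0: a=-3, c=M0/2=0, d=(M1−M0)/(6·3)=-2/27, b=Δ0−h0·(2M0+M1)/6=7/3
seg 1: a=2, c=M1/2=-2/3, d=(M2−M1)/(6·3)=2/27, b=Δ1−h1·(2M1+M2)/6=1/3
t_q=9/2 → seg 1, τ=3/2; S=2+1/3·τ+-2/3·τ²+2/27·τ³=5/4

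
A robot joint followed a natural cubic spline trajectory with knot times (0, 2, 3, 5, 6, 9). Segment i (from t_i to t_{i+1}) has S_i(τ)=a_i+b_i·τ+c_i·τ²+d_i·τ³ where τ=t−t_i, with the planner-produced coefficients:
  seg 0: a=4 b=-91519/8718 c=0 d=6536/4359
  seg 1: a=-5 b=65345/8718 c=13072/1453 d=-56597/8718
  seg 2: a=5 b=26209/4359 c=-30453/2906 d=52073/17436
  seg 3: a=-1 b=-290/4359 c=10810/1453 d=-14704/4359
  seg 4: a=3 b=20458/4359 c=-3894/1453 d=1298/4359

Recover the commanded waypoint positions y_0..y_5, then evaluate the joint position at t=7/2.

y_0=4 y_1=-5 y_2=5 y_3=-1 y_4=3 y_5=1
S(7/2) = 267807/46496

y_0 = S_0(0) = a_0 = 4
y_1 = S_1(0) = a_1 = -5
y_2 = S_2(0) = a_2 = 5
y_3 = S_3(0) = a_3 = -1
y_4 = S_4(0) = a_4 = 3
y_5 = S_4(3) = 1
t_q=7/2 is in segment 2 (τ=1/2); S_2(τ)=267807/46496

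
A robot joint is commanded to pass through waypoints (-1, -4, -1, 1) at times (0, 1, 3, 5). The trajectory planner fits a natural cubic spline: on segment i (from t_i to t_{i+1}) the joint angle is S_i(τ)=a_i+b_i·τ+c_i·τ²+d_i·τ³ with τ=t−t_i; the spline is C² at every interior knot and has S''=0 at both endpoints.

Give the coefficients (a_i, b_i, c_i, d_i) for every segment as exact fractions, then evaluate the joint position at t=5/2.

  seg 0: a=-1 b=-169/44 c=0 d=37/44
  seg 1: a=-4 b=-29/22 c=111/44 d=-49/88
  seg 2: a=-1 b=23/11 c=-9/11 d=3/22
S(5/2) = -1535/704

Δ: Δ0=-3, Δ1=3/2, Δ2=1
row 1: diag=6, rhs=27; c'=1/3, d'=9/2
row 2: denom=8−2·1/3=22/3; d'=(-3−2·9/2)/(22/3)=-18/11
back: M2=-18/11
back: M1=9/2−1/3·-18/11=111/22
M: M0=0, M1=111/22, M2=-18/11, M3=0
seg 0: a=-1, c=M0/2=0, d=(M1−M0)/(6·1)=37/44, b=Δ0−h0·(2M0+M1)/6=-169/44
seg 1: a=-4, c=M1/2=111/44, d=(M2−M1)/(6·2)=-49/88, b=Δ1−h1·(2M1+M2)/6=-29/22
seg 2: a=-1, c=M2/2=-9/11, d=(M3−M2)/(6·2)=3/22, b=Δ2−h2·(2M2+M3)/6=23/11
t_q=5/2 → seg 1, τ=3/2; S=-4+-29/22·τ+111/44·τ²+-49/88·τ³=-1535/704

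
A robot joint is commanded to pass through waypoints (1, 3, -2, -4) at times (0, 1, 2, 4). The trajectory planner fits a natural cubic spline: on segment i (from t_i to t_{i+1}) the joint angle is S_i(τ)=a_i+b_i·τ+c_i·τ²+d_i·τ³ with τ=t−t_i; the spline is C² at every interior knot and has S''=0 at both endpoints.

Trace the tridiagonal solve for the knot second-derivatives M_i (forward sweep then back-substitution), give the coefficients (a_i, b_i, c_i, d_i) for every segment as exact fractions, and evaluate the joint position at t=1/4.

  seg 0: a=1 b=4 c=0 d=-2
  seg 1: a=3 b=-2 c=-6 d=3
  seg 2: a=-2 b=-5 c=3 d=-1/2
S(1/4) = 63/32

Δ: Δ0=2, Δ1=-5, Δ2=-1
row 1: diag=4, rhs=-42; c'=1/4, d'=-21/2
row 2: denom=6−1·1/4=23/4; d'=(24−1·-21/2)/(23/4)=6
back: M2=6
back: M1=-21/2−1/4·6=-12
M: M0=0, M1=-12, M2=6, M3=0
seg 0: a=1, c=M0/2=0, d=(M1−M0)/(6·1)=-2, b=Δ0−h0·(2M0+M1)/6=4
seg 1: a=3, c=M1/2=-6, d=(M2−M1)/(6·1)=3, b=Δ1−h1·(2M1+M2)/6=-2
seg 2: a=-2, c=M2/2=3, d=(M3−M2)/(6·2)=-1/2, b=Δ2−h2·(2M2+M3)/6=-5
t_q=1/4 → seg 0, τ=1/4; S=1+4·τ+0·τ²+-2·τ³=63/32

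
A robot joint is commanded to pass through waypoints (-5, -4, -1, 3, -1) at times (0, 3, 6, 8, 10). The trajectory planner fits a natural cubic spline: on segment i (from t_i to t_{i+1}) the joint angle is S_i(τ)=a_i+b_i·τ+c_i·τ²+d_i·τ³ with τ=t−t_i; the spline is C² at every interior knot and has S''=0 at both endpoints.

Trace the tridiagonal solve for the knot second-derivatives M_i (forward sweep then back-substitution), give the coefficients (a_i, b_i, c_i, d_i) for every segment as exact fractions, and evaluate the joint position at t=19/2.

Δ: Δ0=1/3, Δ1=1, Δ2=2, Δ3=-2
row 1: diag=12, rhs=4; c'=1/4, d'=1/3
row 2: denom=10−3·1/4=37/4; d'=(6−3·1/3)/(37/4)=20/37
row 3: denom=8−2·8/37=280/37; d'=(-24−2·20/37)/(280/37)=-116/35
back: M3=-116/35
back: M2=20/37−8/37·-116/35=44/35
back: M1=1/3−1/4·44/35=2/105
M: M0=0, M1=2/105, M2=44/35, M3=-116/35, M4=0
seg 0: a=-5, c=M0/2=0, d=(M1−M0)/(6·3)=1/945, b=Δ0−h0·(2M0+M1)/6=34/105
seg 1: a=-4, c=M1/2=1/105, d=(M2−M1)/(6·3)=13/189, b=Δ1−h1·(2M1+M2)/6=37/105
seg 2: a=-1, c=M2/2=22/35, d=(M3−M2)/(6·2)=-8/21, b=Δ2−h2·(2M2+M3)/6=34/15
seg 3: a=3, c=M3/2=-58/35, d=(M4−M3)/(6·2)=29/105, b=Δ3−h3·(2M3+M4)/6=22/105
t_q=19/2 → seg 3, τ=3/2; S=3+22/105·τ+-58/35·τ²+29/105·τ³=29/56

  seg 0: a=-5 b=34/105 c=0 d=1/945
  seg 1: a=-4 b=37/105 c=1/105 d=13/189
  seg 2: a=-1 b=34/15 c=22/35 d=-8/21
  seg 3: a=3 b=22/105 c=-58/35 d=29/105
S(19/2) = 29/56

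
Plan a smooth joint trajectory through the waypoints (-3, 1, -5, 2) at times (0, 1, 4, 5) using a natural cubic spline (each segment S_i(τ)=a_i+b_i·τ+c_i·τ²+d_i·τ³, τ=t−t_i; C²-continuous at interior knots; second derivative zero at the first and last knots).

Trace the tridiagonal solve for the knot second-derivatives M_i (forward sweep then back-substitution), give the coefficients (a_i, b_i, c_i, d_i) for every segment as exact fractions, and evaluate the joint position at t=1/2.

Δ: Δ0=4, Δ1=-2, Δ2=7
row 1: diag=8, rhs=-36; c'=3/8, d'=-9/2
row 2: denom=8−3·3/8=55/8; d'=(54−3·-9/2)/(55/8)=108/11
back: M2=108/11
back: M1=-9/2−3/8·108/11=-90/11
M: M0=0, M1=-90/11, M2=108/11, M3=0
seg 0: a=-3, c=M0/2=0, d=(M1−M0)/(6·1)=-15/11, b=Δ0−h0·(2M0+M1)/6=59/11
seg 1: a=1, c=M1/2=-45/11, d=(M2−M1)/(6·3)=1, b=Δ1−h1·(2M1+M2)/6=14/11
seg 2: a=-5, c=M2/2=54/11, d=(M3−M2)/(6·1)=-18/11, b=Δ2−h2·(2M2+M3)/6=41/11
t_q=1/2 → seg 0, τ=1/2; S=-3+59/11·τ+0·τ²+-15/11·τ³=-43/88

  seg 0: a=-3 b=59/11 c=0 d=-15/11
  seg 1: a=1 b=14/11 c=-45/11 d=1
  seg 2: a=-5 b=41/11 c=54/11 d=-18/11
S(1/2) = -43/88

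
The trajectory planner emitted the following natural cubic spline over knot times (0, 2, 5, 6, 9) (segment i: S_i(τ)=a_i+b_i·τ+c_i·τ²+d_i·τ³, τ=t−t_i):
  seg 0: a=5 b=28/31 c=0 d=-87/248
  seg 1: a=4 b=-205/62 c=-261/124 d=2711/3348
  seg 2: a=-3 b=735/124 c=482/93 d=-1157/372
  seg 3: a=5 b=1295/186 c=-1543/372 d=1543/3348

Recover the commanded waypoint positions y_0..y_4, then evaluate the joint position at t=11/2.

y_0 = S_0(0) = a_0 = 5
y_1 = S_1(0) = a_1 = 4
y_2 = S_2(0) = a_2 = -3
y_3 = S_3(0) = a_3 = 5
y_4 = S_3(3) = 1
t_q=11/2 is in segment 2 (τ=1/2); S_2(τ)=2591/2976

y_0=5 y_1=4 y_2=-3 y_3=5 y_4=1
S(11/2) = 2591/2976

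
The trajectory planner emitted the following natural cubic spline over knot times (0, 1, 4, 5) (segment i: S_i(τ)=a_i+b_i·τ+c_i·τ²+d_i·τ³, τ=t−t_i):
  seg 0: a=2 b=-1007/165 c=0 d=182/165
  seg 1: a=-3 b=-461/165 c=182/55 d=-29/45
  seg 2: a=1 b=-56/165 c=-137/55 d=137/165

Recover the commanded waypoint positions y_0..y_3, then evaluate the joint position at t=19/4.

y_0=2 y_1=-3 y_2=1 y_3=-1
S(19/4) = -215/704

y_0 = S_0(0) = a_0 = 2
y_1 = S_1(0) = a_1 = -3
y_2 = S_2(0) = a_2 = 1
y_3 = S_2(1) = -1
t_q=19/4 is in segment 2 (τ=3/4); S_2(τ)=-215/704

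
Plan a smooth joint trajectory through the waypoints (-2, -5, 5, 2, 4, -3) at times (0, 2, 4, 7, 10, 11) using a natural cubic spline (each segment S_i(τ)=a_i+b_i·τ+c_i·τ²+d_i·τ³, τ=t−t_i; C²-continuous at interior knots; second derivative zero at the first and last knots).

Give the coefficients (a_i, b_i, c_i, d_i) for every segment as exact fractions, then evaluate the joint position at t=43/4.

  seg 0: a=-2 b=-5488/1509 c=0 d=6449/12072
  seg 1: a=-5 b=8371/3018 c=6449/2012 d=-3157/3018
  seg 2: a=5 b=9181/3018 c=-6179/2012 d=31213/54324
  seg 3: a=2 b=779/6036 c=3169/1509 d=-34783/54324
  seg 4: a=4 b=-13757/3018 c=-7369/2012 d=7369/6036
S(43/4) = -124115/128768

Δ: Δ0=-3/2, Δ1=5, Δ2=-1, Δ3=2/3, Δ4=-7
row 1: diag=8, rhs=39; c'=1/4, d'=39/8
row 2: denom=10−2·1/4=19/2; d'=(-36−2·39/8)/(19/2)=-183/38
row 3: denom=12−3·6/19=210/19; d'=(10−3·-183/38)/(210/19)=929/420
row 4: denom=8−3·19/70=503/70; d'=(-46−3·929/420)/(503/70)=-7369/1006
back: M4=-7369/1006
back: M3=929/420−19/70·-7369/1006=6338/1509
back: M2=-183/38−6/19·6338/1509=-6179/1006
back: M1=39/8−1/4·-6179/1006=6449/1006
M: M0=0, M1=6449/1006, M2=-6179/1006, M3=6338/1509, M4=-7369/1006, M5=0
seg 0: a=-2, c=M0/2=0, d=(M1−M0)/(6·2)=6449/12072, b=Δ0−h0·(2M0+M1)/6=-5488/1509
seg 1: a=-5, c=M1/2=6449/2012, d=(M2−M1)/(6·2)=-3157/3018, b=Δ1−h1·(2M1+M2)/6=8371/3018
seg 2: a=5, c=M2/2=-6179/2012, d=(M3−M2)/(6·3)=31213/54324, b=Δ2−h2·(2M2+M3)/6=9181/3018
seg 3: a=2, c=M3/2=3169/1509, d=(M4−M3)/(6·3)=-34783/54324, b=Δ3−h3·(2M3+M4)/6=779/6036
seg 4: a=4, c=M4/2=-7369/2012, d=(M5−M4)/(6·1)=7369/6036, b=Δ4−h4·(2M4+M5)/6=-13757/3018
t_q=43/4 → seg 4, τ=3/4; S=4+-13757/3018·τ+-7369/2012·τ²+7369/6036·τ³=-124115/128768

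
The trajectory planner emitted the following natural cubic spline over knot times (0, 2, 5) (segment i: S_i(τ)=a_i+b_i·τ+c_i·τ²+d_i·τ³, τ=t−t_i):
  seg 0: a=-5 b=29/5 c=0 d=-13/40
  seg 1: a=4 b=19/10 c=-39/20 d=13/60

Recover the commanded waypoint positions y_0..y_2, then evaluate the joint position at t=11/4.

y_0=-5 y_1=4 y_2=-2
S(11/4) = 5657/1280

y_0 = S_0(0) = a_0 = -5
y_1 = S_1(0) = a_1 = 4
y_2 = S_1(3) = -2
t_q=11/4 is in segment 1 (τ=3/4); S_1(τ)=5657/1280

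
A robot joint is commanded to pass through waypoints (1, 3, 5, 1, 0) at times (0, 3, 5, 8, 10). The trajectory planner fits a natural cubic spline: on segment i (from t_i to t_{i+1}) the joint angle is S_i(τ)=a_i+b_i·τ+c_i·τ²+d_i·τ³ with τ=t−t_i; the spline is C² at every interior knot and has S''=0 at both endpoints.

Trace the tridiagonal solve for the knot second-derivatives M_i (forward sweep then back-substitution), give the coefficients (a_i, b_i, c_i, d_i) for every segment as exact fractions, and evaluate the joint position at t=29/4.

  seg 0: a=1 b=167/435 c=0 d=41/1305
  seg 1: a=3 b=536/435 c=41/145 d=-347/1740
  seg 2: a=5 b=-13/435 c=-53/58 d=139/870
  seg 3: a=1 b=-1043/870 c=76/145 d=-38/435
S(29/4) = 1361/640

Δ: Δ0=2/3, Δ1=1, Δ2=-4/3, Δ3=-1/2
row 1: diag=10, rhs=2; c'=1/5, d'=1/5
row 2: denom=10−2·1/5=48/5; d'=(-14−2·1/5)/(48/5)=-3/2
row 3: denom=10−3·5/16=145/16; d'=(5−3·-3/2)/(145/16)=152/145
back: M3=152/145
back: M2=-3/2−5/16·152/145=-53/29
back: M1=1/5−1/5·-53/29=82/145
M: M0=0, M1=82/145, M2=-53/29, M3=152/145, M4=0
seg 0: a=1, c=M0/2=0, d=(M1−M0)/(6·3)=41/1305, b=Δ0−h0·(2M0+M1)/6=167/435
seg 1: a=3, c=M1/2=41/145, d=(M2−M1)/(6·2)=-347/1740, b=Δ1−h1·(2M1+M2)/6=536/435
seg 2: a=5, c=M2/2=-53/58, d=(M3−M2)/(6·3)=139/870, b=Δ2−h2·(2M2+M3)/6=-13/435
seg 3: a=1, c=M3/2=76/145, d=(M4−M3)/(6·2)=-38/435, b=Δ3−h3·(2M3+M4)/6=-1043/870
t_q=29/4 → seg 2, τ=9/4; S=5+-13/435·τ+-53/58·τ²+139/870·τ³=1361/640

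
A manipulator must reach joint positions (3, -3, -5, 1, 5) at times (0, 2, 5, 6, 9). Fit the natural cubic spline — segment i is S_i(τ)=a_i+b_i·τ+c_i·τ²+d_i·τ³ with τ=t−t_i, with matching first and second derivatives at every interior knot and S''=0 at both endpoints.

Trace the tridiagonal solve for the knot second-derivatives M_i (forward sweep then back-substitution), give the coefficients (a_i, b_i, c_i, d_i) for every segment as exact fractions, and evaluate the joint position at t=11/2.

Δ: Δ0=-3, Δ1=-2/3, Δ2=6, Δ3=4/3
row 1: diag=10, rhs=14; c'=3/10, d'=7/5
row 2: denom=8−3·3/10=71/10; d'=(40−3·7/5)/(71/10)=358/71
row 3: denom=8−1·10/71=558/71; d'=(-28−1·358/71)/(558/71)=-391/93
back: M3=-391/93
back: M2=358/71−10/71·-391/93=524/93
back: M1=7/5−3/10·524/93=-9/31
M: M0=0, M1=-9/31, M2=524/93, M3=-391/93, M4=0
seg 0: a=3, c=M0/2=0, d=(M1−M0)/(6·2)=-3/124, b=Δ0−h0·(2M0+M1)/6=-90/31
seg 1: a=-3, c=M1/2=-9/62, d=(M2−M1)/(6·3)=551/1674, b=Δ1−h1·(2M1+M2)/6=-99/31
seg 2: a=-5, c=M2/2=262/93, d=(M3−M2)/(6·1)=-305/186, b=Δ2−h2·(2M2+M3)/6=299/62
seg 3: a=1, c=M3/2=-391/186, d=(M4−M3)/(6·3)=391/1674, b=Δ3−h3·(2M3+M4)/6=515/93
t_q=11/2 → seg 2, τ=1/2; S=-5+299/62·τ+262/93·τ²+-305/186·τ³=-3109/1488

  seg 0: a=3 b=-90/31 c=0 d=-3/124
  seg 1: a=-3 b=-99/31 c=-9/62 d=551/1674
  seg 2: a=-5 b=299/62 c=262/93 d=-305/186
  seg 3: a=1 b=515/93 c=-391/186 d=391/1674
S(11/2) = -3109/1488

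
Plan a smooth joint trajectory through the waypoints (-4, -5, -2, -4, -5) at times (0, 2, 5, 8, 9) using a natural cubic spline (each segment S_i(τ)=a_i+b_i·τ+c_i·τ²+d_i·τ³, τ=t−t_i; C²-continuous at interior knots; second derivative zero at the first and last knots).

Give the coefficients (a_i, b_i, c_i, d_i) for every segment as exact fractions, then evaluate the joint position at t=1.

Δ: Δ0=-1/2, Δ1=1, Δ2=-2/3, Δ3=-1
row 1: diag=10, rhs=9; c'=3/10, d'=9/10
row 2: denom=12−3·3/10=111/10; d'=(-10−3·9/10)/(111/10)=-127/111
row 3: denom=8−3·10/37=266/37; d'=(-2−3·-127/111)/(266/37)=53/266
back: M3=53/266
back: M2=-127/111−10/37·53/266=-478/399
back: M1=9/10−3/10·-478/399=335/266
M: M0=0, M1=335/266, M2=-478/399, M3=53/266, M4=0
seg 0: a=-4, c=M0/2=0, d=(M1−M0)/(6·2)=335/3192, b=Δ0−h0·(2M0+M1)/6=-367/399
seg 1: a=-5, c=M1/2=335/532, d=(M2−M1)/(6·3)=-1961/14364, b=Δ1−h1·(2M1+M2)/6=271/798
seg 2: a=-2, c=M2/2=-239/399, d=(M3−M2)/(6·3)=1115/14364, b=Δ2−h2·(2M2+M3)/6=689/1596
seg 3: a=-4, c=M3/2=53/532, d=(M4−M3)/(6·1)=-53/1596, b=Δ3−h3·(2M3+M4)/6=-851/798
t_q=1 → seg 0, τ=1; S=-4+-367/399·τ+0·τ²+335/3192·τ³=-5123/1064

  seg 0: a=-4 b=-367/399 c=0 d=335/3192
  seg 1: a=-5 b=271/798 c=335/532 d=-1961/14364
  seg 2: a=-2 b=689/1596 c=-239/399 d=1115/14364
  seg 3: a=-4 b=-851/798 c=53/532 d=-53/1596
S(1) = -5123/1064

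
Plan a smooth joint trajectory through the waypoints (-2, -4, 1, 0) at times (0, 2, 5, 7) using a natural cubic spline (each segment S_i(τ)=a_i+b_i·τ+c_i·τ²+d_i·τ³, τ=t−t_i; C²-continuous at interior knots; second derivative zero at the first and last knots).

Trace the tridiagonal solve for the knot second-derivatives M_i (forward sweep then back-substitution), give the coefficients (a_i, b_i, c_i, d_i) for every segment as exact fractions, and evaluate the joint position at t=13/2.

Δ: Δ0=-1, Δ1=5/3, Δ2=-1/2
row 1: diag=10, rhs=16; c'=3/10, d'=8/5
row 2: denom=10−3·3/10=91/10; d'=(-13−3·8/5)/(91/10)=-178/91
back: M2=-178/91
back: M1=8/5−3/10·-178/91=199/91
M: M0=0, M1=199/91, M2=-178/91, M3=0
seg 0: a=-2, c=M0/2=0, d=(M1−M0)/(6·2)=199/1092, b=Δ0−h0·(2M0+M1)/6=-472/273
seg 1: a=-4, c=M1/2=199/182, d=(M2−M1)/(6·3)=-29/126, b=Δ1−h1·(2M1+M2)/6=125/273
seg 2: a=1, c=M2/2=-89/91, d=(M3−M2)/(6·2)=89/546, b=Δ2−h2·(2M2+M3)/6=439/546
t_q=13/2 → seg 2, τ=3/2; S=1+439/546·τ+-89/91·τ²+89/546·τ³=809/1456

  seg 0: a=-2 b=-472/273 c=0 d=199/1092
  seg 1: a=-4 b=125/273 c=199/182 d=-29/126
  seg 2: a=1 b=439/546 c=-89/91 d=89/546
S(13/2) = 809/1456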